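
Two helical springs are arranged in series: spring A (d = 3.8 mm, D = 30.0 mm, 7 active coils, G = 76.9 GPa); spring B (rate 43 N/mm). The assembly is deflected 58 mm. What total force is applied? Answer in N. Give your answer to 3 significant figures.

493 N

k_A = Gd⁴/(8D³N_a) = (76.9×10³)(3.8⁴)/(8·30.0³·7) = 10.605 N/mm
Series: 1/k_eq = 1/10.605 + 1/43 = 0.11755; k_eq = 8.5069 N/mm
F = k_eq·δ = 8.5069·58 = 493.4 N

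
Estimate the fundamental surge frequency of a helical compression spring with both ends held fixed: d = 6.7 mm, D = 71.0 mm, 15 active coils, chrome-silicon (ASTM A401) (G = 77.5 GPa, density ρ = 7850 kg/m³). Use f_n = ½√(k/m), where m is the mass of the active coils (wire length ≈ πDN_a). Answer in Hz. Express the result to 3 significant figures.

k = Gd⁴/(8D³N_a) = (77.5×10³)(6.7⁴)/(8·71.0³·15) = 3.6362 N/mm = 3636.2 N/m
Wire length L = πDN_a = π·71.0·15 = 3345.8 mm
m = ρ·(πd²/4)·L = 7850 × 35.257×10⁻⁶ m² × 3.3458 m = 0.92599 kg
f_n = ½√(k/m) = 0.5·√(3636.2/0.92599) = 0.5·√(3926.8) = 31.332 Hz

31.3 Hz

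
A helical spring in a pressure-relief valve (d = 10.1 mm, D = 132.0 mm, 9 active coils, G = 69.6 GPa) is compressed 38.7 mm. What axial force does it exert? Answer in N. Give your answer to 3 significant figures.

k = Gd⁴/(8D³N_a) = (69.6×10³)(10.1⁴)/(8·132.0³·9) = 4.3736 N/mm
F = k·δ = 4.3736 × 38.7 = 169.26 N

169 N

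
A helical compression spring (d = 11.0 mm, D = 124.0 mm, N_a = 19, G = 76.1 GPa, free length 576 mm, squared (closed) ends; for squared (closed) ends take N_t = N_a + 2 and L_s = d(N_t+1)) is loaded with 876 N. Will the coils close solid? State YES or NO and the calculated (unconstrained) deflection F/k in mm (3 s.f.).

k = Gd⁴/(8D³N_a) = (76.1×10³)(11.0⁴)/(8·124.0³·19) = 3.8446 N/mm
N_t = 21; L_s = 11.0·22 = 242 mm; δ_solid = L₀ − L_s = 576 − 242 = 334 mm
δ = F/k = 876/3.8446 = 227.85 mm
δ < δ_solid → spring does not go solid

NO, δ = 228 mm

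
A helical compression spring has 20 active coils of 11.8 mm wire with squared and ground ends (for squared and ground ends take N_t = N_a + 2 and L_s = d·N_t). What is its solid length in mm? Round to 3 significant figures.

squared and ground ends: N_t = N_a + 2 = 20 + 2 = 22
L_s = d·N_t = 11.8 × 22 = 259.6 mm

260 mm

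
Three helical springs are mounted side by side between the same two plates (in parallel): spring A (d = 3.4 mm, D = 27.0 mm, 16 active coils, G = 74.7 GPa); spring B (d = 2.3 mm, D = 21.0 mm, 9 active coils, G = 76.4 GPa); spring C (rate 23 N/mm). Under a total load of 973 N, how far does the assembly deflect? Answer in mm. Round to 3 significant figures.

k_A = Gd⁴/(8D³N_a) = (74.7×10³)(3.4⁴)/(8·27.0³·16) = 3.9622 N/mm
k_B = Gd⁴/(8D³N_a) = (76.4×10³)(2.3⁴)/(8·21.0³·9) = 3.2064 N/mm
Parallel: k_eq = 3.9622 + 3.2064 + 23 = 30.169 N/mm
δ = F/k_eq = 973/30.169 = 32.252 mm

32.3 mm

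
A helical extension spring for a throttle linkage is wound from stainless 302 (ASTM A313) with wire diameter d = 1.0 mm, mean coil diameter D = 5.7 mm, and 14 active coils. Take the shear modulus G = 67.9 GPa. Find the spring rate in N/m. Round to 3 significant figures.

3270 N/m

k = Gd⁴/(8D³N_a) = (67.9×10³ × 1.0⁴) / (8 × 5.7³ × 14)
  = 67900 / 20741.6 = 3.2736 N/mm = 3273.6 N/m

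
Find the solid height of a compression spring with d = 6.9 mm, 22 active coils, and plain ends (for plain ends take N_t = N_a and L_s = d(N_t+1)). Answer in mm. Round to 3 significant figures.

159 mm

plain ends: N_t = N_a = 22
L_s = d·(N_t+1) = 6.9 × 23 = 158.7 mm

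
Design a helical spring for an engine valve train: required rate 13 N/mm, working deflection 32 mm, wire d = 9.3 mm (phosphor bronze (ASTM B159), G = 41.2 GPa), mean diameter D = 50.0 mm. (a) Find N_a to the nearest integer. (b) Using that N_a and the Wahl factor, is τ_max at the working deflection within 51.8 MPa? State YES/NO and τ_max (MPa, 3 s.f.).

N_a = Gd⁴/(8D³k) = (41.2×10³)(9.3⁴)/(8·50.0³·13) = 23.71 → N_a = 24
Actual rate k = Gd⁴/(8D³·24) = 12.842 N/mm
Working load F = kδ = 12.842·32 = 410.93 N
C = 50.0/9.3 = 5.3763; K_W = (4C−1)/(4C−4)+0.615/C = 1.2858
τ_max = K_W·8FD/(πd³) = 1.2858·65.047 = 83.636 MPa
τ_max > 51.8 MPa → exceeds allowable

(a) 24 coils; (b) NO, τ_max = 83.6 MPa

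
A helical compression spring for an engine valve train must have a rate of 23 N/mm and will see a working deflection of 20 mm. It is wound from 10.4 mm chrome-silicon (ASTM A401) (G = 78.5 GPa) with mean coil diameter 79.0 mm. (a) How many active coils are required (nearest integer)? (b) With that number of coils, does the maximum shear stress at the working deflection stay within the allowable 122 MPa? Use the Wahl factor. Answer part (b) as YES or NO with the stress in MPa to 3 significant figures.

(a) 10 coils; (b) YES, τ_max = 99.5 MPa

N_a = Gd⁴/(8D³k) = (78.5×10³)(10.4⁴)/(8·79.0³·23) = 10.12 → N_a = 10
Actual rate k = Gd⁴/(8D³·10) = 23.283 N/mm
Working load F = kδ = 23.283·20 = 465.65 N
C = 79.0/10.4 = 7.5962; K_W = (4C−1)/(4C−4)+0.615/C = 1.1947
τ_max = K_W·8FD/(πd³) = 1.1947·83.278 = 99.489 MPa
τ_max ≤ 122 MPa → acceptable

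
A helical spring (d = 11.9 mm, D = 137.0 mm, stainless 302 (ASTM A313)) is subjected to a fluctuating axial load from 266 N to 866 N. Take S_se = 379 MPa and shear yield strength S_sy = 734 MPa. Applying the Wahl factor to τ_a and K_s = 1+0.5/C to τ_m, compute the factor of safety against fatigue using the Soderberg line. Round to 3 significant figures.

C = D/d = 137.0/11.9 = 11.5126; K_W = (4C−1)/(4C−4)+0.615/C = 1.1248; K_s = 1+0.5/C = 1.0434
F_a = (F_max−F_min)/2 = 300 N; F_m = (F_max+F_min)/2 = 566 N
τ_a = K_W·8F_aD/(πd³) = 1.1248 × 62.107 = 69.856 MPa
τ_m = K_s·8F_mD/(πd³) = 1.0434 × 117.18 = 122.26 MPa
Soderberg: 1/n_f = τ_a/S_se + τ_m/S_sy = 69.856/379 + 122.26/734 = 0.18432 + 0.16657 = 0.35089
n_f = 1/0.35089 = 2.85

2.85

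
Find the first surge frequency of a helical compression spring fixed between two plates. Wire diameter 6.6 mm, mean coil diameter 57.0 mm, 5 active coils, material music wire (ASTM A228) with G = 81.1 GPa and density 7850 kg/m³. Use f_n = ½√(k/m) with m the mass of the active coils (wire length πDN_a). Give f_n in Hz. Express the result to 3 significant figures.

147 Hz

k = Gd⁴/(8D³N_a) = (81.1×10³)(6.6⁴)/(8·57.0³·5) = 20.774 N/mm = 20774 N/m
Wire length L = πDN_a = π·57.0·5 = 895.35 mm
m = ρ·(πd²/4)·L = 7850 × 34.212×10⁻⁶ m² × 0.89535 m = 0.24046 kg
f_n = ½√(k/m) = 0.5·√(20774/0.24046) = 0.5·√(86391) = 146.96 Hz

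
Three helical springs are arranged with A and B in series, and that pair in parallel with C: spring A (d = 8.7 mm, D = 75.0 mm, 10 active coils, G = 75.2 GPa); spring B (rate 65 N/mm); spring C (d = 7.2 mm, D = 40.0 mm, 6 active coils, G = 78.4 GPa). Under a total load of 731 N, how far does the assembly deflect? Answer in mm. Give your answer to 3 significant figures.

k_A = Gd⁴/(8D³N_a) = (75.2×10³)(8.7⁴)/(8·75.0³·10) = 12.765 N/mm
k_C = Gd⁴/(8D³N_a) = (78.4×10³)(7.2⁴)/(8·40.0³·6) = 68.584 N/mm
Springs A,B series: k_AB = 1/(1/12.765+1/65) = 10.67 N/mm; parallel with C: k_eq = 10.67+68.584 = 79.254 N/mm
δ = F/k_eq = 731/79.254 = 9.2235 mm

9.22 mm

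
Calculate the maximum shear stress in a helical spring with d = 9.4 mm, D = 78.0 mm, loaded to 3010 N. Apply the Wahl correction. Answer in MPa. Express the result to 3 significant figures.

847 MPa

Spring index C = D/d = 78.0/9.4 = 8.2979
K_W = (4C−1)/(4C−4) + 0.615/C = 32.191/29.191 + 0.0741 = 1.1769
τ₀ = 8FD/(πd³) = 8·3010·78.0/(π·9.4³) = 1.87824e+06/2609.4 = 719.81 MPa
τ_max = K·τ₀ = 1.1769 × 719.81 = 847.13 MPa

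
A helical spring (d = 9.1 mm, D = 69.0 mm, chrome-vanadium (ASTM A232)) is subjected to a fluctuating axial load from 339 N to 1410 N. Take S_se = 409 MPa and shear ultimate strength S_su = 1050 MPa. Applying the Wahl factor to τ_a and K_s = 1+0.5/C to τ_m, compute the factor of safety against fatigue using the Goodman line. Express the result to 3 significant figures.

1.75

C = D/d = 69.0/9.1 = 7.5824; K_W = (4C−1)/(4C−4)+0.615/C = 1.1950; K_s = 1+0.5/C = 1.0659
F_a = (F_max−F_min)/2 = 535.5 N; F_m = (F_max+F_min)/2 = 874.5 N
τ_a = K_W·8F_aD/(πd³) = 1.1950 × 124.86 = 149.21 MPa
τ_m = K_s·8F_mD/(πd³) = 1.0659 × 203.9 = 217.35 MPa
Goodman: 1/n_f = τ_a/S_se + τ_m/S_su = 149.21/409 + 217.35/1050 = 0.36483 + 0.20700 = 0.57183
n_f = 1/0.57183 = 1.749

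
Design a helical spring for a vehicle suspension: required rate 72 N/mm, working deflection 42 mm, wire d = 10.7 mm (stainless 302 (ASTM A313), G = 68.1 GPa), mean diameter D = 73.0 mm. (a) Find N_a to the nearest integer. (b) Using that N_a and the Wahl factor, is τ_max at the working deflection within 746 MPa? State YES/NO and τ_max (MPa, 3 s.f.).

(a) 4 coils; (b) YES, τ_max = 557 MPa

N_a = Gd⁴/(8D³k) = (68.1×10³)(10.7⁴)/(8·73.0³·72) = 3.984 → N_a = 4
Actual rate k = Gd⁴/(8D³·4) = 71.707 N/mm
Working load F = kδ = 71.707·42 = 3011.7 N
C = 73.0/10.7 = 6.8224; K_W = (4C−1)/(4C−4)+0.615/C = 1.2190
τ_max = K_W·8FD/(πd³) = 1.2190·457.01 = 557.07 MPa
τ_max ≤ 746 MPa → acceptable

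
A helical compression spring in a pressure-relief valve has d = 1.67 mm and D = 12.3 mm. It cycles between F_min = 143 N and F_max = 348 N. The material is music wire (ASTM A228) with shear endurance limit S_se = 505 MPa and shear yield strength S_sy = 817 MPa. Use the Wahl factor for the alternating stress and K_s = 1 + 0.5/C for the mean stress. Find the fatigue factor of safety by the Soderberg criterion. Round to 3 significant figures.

0.263

C = D/d = 12.3/1.67 = 7.3653; K_W = (4C−1)/(4C−4)+0.615/C = 1.2013; K_s = 1+0.5/C = 1.0679
F_a = (F_max−F_min)/2 = 102.5 N; F_m = (F_max+F_min)/2 = 245.5 N
τ_a = K_W·8F_aD/(πd³) = 1.2013 × 689.32 = 828.1 MPa
τ_m = K_s·8F_mD/(πd³) = 1.0679 × 1651 = 1763.1 MPa
Soderberg: 1/n_f = τ_a/S_se + τ_m/S_sy = 828.1/505 + 1763.1/817 = 1.63979 + 2.15799 = 3.7978
n_f = 1/3.7978 = 0.2633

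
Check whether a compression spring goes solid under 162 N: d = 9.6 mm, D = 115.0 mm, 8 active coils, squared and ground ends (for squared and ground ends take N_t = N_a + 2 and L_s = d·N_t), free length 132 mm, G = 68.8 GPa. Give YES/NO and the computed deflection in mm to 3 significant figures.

k = Gd⁴/(8D³N_a) = (68.8×10³)(9.6⁴)/(8·115.0³·8) = 6.0034 N/mm
N_t = 10; L_s = 9.6·10 = 96 mm; δ_solid = L₀ − L_s = 132 − 96 = 36 mm
δ = F/k = 162/6.0034 = 26.985 mm
δ < δ_solid → spring does not go solid

NO, δ = 27.0 mm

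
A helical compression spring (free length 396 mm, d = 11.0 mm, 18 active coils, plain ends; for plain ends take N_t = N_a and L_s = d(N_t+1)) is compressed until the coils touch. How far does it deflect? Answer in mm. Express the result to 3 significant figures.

187 mm

N_t = 18; L_s = 11.0·19 = 209 mm
δ_solid = L₀ − L_s = 396 − 209 = 187 mm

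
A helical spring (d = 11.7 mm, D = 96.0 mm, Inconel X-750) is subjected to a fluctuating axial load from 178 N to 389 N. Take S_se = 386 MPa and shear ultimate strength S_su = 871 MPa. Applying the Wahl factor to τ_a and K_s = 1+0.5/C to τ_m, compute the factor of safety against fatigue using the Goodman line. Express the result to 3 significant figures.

C = D/d = 96.0/11.7 = 8.2051; K_W = (4C−1)/(4C−4)+0.615/C = 1.1790; K_s = 1+0.5/C = 1.0609
F_a = (F_max−F_min)/2 = 105.5 N; F_m = (F_max+F_min)/2 = 283.5 N
τ_a = K_W·8F_aD/(πd³) = 1.1790 × 16.103 = 18.986 MPa
τ_m = K_s·8F_mD/(πd³) = 1.0609 × 43.272 = 45.909 MPa
Goodman: 1/n_f = τ_a/S_se + τ_m/S_su = 18.986/386 + 45.909/871 = 0.04919 + 0.05271 = 0.1019
n_f = 1/0.1019 = 9.814

9.81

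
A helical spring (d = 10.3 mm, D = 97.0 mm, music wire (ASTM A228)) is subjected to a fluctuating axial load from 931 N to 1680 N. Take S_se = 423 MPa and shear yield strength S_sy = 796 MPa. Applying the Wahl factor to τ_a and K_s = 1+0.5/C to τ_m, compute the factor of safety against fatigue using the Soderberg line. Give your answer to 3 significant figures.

1.61

C = D/d = 97.0/10.3 = 9.4175; K_W = (4C−1)/(4C−4)+0.615/C = 1.1544; K_s = 1+0.5/C = 1.0531
F_a = (F_max−F_min)/2 = 374.5 N; F_m = (F_max+F_min)/2 = 1305.5 N
τ_a = K_W·8F_aD/(πd³) = 1.1544 × 84.655 = 97.726 MPa
τ_m = K_s·8F_mD/(πd³) = 1.0531 × 295.11 = 310.77 MPa
Soderberg: 1/n_f = τ_a/S_se + τ_m/S_sy = 97.726/423 + 310.77/796 = 0.23103 + 0.39042 = 0.62145
n_f = 1/0.62145 = 1.609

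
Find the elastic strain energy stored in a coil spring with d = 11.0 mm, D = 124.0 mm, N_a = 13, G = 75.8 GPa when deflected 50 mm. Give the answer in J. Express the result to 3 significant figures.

7.00 J

k = Gd⁴/(8D³N_a) = (75.8×10³)(11.0⁴)/(8·124.0³·13) = 5.5968 N/mm
U = ½kδ² = 0.5 × 5.5968 × 50² = 6996 N·mm = 6.996 J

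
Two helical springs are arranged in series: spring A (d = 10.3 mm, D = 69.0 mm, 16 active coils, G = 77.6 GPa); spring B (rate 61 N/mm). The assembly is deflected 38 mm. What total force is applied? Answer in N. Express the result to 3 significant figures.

589 N

k_A = Gd⁴/(8D³N_a) = (77.6×10³)(10.3⁴)/(8·69.0³·16) = 20.771 N/mm
Series: 1/k_eq = 1/20.771 + 1/61 = 0.064538; k_eq = 15.495 N/mm
F = k_eq·δ = 15.495·38 = 588.8 N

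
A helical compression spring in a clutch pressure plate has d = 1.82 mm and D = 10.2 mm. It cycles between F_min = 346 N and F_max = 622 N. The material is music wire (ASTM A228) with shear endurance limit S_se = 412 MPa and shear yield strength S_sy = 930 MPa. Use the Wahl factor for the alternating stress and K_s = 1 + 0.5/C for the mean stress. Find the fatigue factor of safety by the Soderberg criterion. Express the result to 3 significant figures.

0.234

C = D/d = 10.2/1.82 = 5.6044; K_W = (4C−1)/(4C−4)+0.615/C = 1.2726; K_s = 1+0.5/C = 1.0892
F_a = (F_max−F_min)/2 = 138 N; F_m = (F_max+F_min)/2 = 484 N
τ_a = K_W·8F_aD/(πd³) = 1.2726 × 594.57 = 756.67 MPa
τ_m = K_s·8F_mD/(πd³) = 1.0892 × 2085.3 = 2271.4 MPa
Soderberg: 1/n_f = τ_a/S_se + τ_m/S_sy = 756.67/412 + 2271.4/930 = 1.83657 + 2.44232 = 4.2789
n_f = 1/4.2789 = 0.2337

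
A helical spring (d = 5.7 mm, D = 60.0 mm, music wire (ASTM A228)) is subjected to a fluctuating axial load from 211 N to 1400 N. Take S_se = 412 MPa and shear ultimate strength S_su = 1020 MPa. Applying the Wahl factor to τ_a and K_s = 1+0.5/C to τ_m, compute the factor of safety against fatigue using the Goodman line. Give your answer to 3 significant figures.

C = D/d = 60.0/5.7 = 10.5263; K_W = (4C−1)/(4C−4)+0.615/C = 1.1372; K_s = 1+0.5/C = 1.0475
F_a = (F_max−F_min)/2 = 594.5 N; F_m = (F_max+F_min)/2 = 805.5 N
τ_a = K_W·8F_aD/(πd³) = 1.1372 × 490.48 = 557.75 MPa
τ_m = K_s·8F_mD/(πd³) = 1.0475 × 664.56 = 696.12 MPa
Goodman: 1/n_f = τ_a/S_se + τ_m/S_su = 557.75/412 + 696.12/1020 = 1.35376 + 0.68247 = 2.0362
n_f = 1/2.0362 = 0.4911

0.491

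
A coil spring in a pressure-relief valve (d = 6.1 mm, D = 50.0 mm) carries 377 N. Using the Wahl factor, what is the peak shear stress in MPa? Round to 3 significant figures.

249 MPa

Spring index C = D/d = 50.0/6.1 = 8.1967
K_W = (4C−1)/(4C−4) + 0.615/C = 31.787/28.787 + 0.0750 = 1.1792
τ₀ = 8FD/(πd³) = 8·377·50.0/(π·6.1³) = 150800/713.08 = 211.48 MPa
τ_max = K·τ₀ = 1.1792 × 211.48 = 249.38 MPa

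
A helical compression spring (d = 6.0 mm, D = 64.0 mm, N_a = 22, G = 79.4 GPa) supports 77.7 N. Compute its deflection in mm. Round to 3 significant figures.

34.8 mm

k = Gd⁴/(8D³N_a) = (79.4×10³)(6.0⁴)/(8·64.0³·22) = 2.2303 N/mm
δ = F/k = 77.7 / 2.2303 = 34.838 mm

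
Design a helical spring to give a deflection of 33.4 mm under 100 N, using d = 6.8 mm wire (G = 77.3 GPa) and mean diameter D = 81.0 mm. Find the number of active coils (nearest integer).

13

Required rate k = F/δ = 100/33.4 = 2.994 N/mm
N_a = Gd⁴/(8D³k) = (77.3×10³ × 6.8⁴)/(8 × 81.0³ × 2.994)
    = 1.65278e+08 / 1.27291e+07 = 12.98 → 13 coils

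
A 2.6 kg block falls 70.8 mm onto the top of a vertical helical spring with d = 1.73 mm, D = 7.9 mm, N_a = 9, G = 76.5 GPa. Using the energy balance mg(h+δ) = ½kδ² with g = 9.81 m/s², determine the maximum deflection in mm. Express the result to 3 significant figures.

k = Gd⁴/(8D³N_a) = (76.5×10³)(1.73⁴)/(8·7.9³·9) = 19.303 N/mm
W = mg = 2.6 × 9.81 = 25.506 N
½kδ² − Wδ − Wh = 0 → δ = (W + √(W² + 2kWh))/k
δ = (25.506 + √(650.56 + 69716.8))/19.303 = (25.506 + 265.27)/19.303 = 15.063 mm

15.1 mm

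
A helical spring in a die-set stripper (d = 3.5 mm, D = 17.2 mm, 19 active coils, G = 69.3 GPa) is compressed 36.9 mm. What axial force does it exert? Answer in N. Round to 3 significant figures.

k = Gd⁴/(8D³N_a) = (69.3×10³)(3.5⁴)/(8·17.2³·19) = 13.445 N/mm
F = k·δ = 13.445 × 36.9 = 496.14 N

496 N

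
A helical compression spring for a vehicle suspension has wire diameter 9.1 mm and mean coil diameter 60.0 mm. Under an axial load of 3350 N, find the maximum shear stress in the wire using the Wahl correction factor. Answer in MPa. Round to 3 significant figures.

Spring index C = D/d = 60.0/9.1 = 6.5934
K_W = (4C−1)/(4C−4) + 0.615/C = 25.374/22.374 + 0.0933 = 1.2274
τ₀ = 8FD/(πd³) = 8·3350·60.0/(π·9.1³) = 1.608e+06/2367.4 = 679.22 MPa
τ_max = K·τ₀ = 1.2274 × 679.22 = 833.65 MPa

834 MPa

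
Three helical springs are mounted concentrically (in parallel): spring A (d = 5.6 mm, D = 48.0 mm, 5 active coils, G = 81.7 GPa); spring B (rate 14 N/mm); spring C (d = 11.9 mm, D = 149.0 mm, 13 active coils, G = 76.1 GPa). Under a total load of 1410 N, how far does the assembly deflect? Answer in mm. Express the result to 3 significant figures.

k_A = Gd⁴/(8D³N_a) = (81.7×10³)(5.6⁴)/(8·48.0³·5) = 18.163 N/mm
k_C = Gd⁴/(8D³N_a) = (76.1×10³)(11.9⁴)/(8·149.0³·13) = 4.4359 N/mm
Parallel: k_eq = 18.163 + 14 + 4.4359 = 36.599 N/mm
δ = F/k_eq = 1410/36.599 = 38.526 mm

38.5 mm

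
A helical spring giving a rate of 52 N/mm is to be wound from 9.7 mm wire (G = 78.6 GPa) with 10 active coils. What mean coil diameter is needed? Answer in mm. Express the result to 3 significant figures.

55.1 mm

D = (Gd⁴/(8N_a·k))^(1/3) = (78.6×10³·9.7⁴/(8·10·52))^(1/3)
  = (167269)^(1/3) = 55.0984 mm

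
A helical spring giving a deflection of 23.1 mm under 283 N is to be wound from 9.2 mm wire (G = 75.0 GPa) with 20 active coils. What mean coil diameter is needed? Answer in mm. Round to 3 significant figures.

Required rate k = F/δ = 283/23.1 = 12.251 N/mm
D = (Gd⁴/(8N_a·k))^(1/3) = (75.0×10³·9.2⁴/(8·20·12.251))^(1/3)
  = (274106)^(1/3) = 64.9590 mm

65.0 mm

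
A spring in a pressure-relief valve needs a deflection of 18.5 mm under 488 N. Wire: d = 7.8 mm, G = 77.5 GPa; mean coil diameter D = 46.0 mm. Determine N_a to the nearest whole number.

Required rate k = F/δ = 488/18.5 = 26.378 N/mm
N_a = Gd⁴/(8D³k) = (77.5×10³ × 7.8⁴)/(8 × 46.0³ × 26.378)
    = 2.86867e+08 / 2.05405e+07 = 13.97 → 14 coils

14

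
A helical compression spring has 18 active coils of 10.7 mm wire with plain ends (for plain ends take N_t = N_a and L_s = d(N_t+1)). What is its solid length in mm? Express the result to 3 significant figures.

plain ends: N_t = N_a = 18
L_s = d·(N_t+1) = 10.7 × 19 = 203.3 mm

203 mm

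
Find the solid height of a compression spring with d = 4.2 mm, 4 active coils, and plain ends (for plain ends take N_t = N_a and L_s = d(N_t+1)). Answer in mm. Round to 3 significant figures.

21.0 mm

plain ends: N_t = N_a = 4
L_s = d·(N_t+1) = 4.2 × 5 = 21 mm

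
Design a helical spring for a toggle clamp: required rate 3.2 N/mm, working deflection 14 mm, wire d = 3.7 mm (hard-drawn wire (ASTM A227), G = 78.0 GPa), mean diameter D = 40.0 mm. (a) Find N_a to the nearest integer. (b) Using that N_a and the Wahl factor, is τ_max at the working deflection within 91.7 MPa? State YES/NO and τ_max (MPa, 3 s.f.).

N_a = Gd⁴/(8D³k) = (78.0×10³)(3.7⁴)/(8·40.0³·3.2) = 8.922 → N_a = 9
Actual rate k = Gd⁴/(8D³·9) = 3.1724 N/mm
Working load F = kδ = 3.1724·14 = 44.414 N
C = 40.0/3.7 = 10.8108; K_W = (4C−1)/(4C−4)+0.615/C = 1.1333
τ_max = K_W·8FD/(πd³) = 1.1333·89.312 = 101.22 MPa
τ_max > 91.7 MPa → exceeds allowable

(a) 9 coils; (b) NO, τ_max = 101 MPa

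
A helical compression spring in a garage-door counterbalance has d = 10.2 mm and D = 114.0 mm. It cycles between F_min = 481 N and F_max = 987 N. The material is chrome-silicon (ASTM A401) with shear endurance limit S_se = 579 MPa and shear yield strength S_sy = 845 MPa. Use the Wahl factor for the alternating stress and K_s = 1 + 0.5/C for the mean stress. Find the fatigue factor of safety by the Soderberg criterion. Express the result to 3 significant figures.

C = D/d = 114.0/10.2 = 11.1765; K_W = (4C−1)/(4C−4)+0.615/C = 1.1287; K_s = 1+0.5/C = 1.0447
F_a = (F_max−F_min)/2 = 253 N; F_m = (F_max+F_min)/2 = 734 N
τ_a = K_W·8F_aD/(πd³) = 1.1287 × 69.209 = 78.118 MPa
τ_m = K_s·8F_mD/(πd³) = 1.0447 × 200.79 = 209.77 MPa
Soderberg: 1/n_f = τ_a/S_se + τ_m/S_sy = 78.118/579 + 209.77/845 = 0.13492 + 0.24825 = 0.38317
n_f = 1/0.38317 = 2.61

2.61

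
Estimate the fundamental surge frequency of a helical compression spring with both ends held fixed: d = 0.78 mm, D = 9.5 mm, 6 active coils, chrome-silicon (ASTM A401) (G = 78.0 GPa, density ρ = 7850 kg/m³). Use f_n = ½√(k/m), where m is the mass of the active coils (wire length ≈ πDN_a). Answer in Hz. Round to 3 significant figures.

k = Gd⁴/(8D³N_a) = (78.0×10³)(0.78⁴)/(8·9.5³·6) = 0.70155 N/mm = 701.55 N/m
Wire length L = πDN_a = π·9.5·6 = 179.07 mm
m = ρ·(πd²/4)·L = 7850 × 0.47784×10⁻⁶ m² × 0.17907 m = 0.0006717 kg
f_n = ½√(k/m) = 0.5·√(701.55/0.0006717) = 0.5·√(1.0444e+06) = 510.99 Hz

511 Hz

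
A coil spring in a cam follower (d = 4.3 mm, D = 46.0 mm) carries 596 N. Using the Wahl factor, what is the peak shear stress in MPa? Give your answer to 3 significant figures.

996 MPa

Spring index C = D/d = 46.0/4.3 = 10.6977
K_W = (4C−1)/(4C−4) + 0.615/C = 41.791/38.791 + 0.0575 = 1.1348
τ₀ = 8FD/(πd³) = 8·596·46.0/(π·4.3³) = 219328/249.78 = 878.09 MPa
τ_max = K·τ₀ = 1.1348 × 878.09 = 996.48 MPa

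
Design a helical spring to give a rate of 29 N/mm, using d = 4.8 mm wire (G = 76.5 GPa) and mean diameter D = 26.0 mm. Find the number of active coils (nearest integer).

N_a = Gd⁴/(8D³k) = (76.5×10³ × 4.8⁴)/(8 × 26.0³ × 29)
    = 4.06094e+07 / 4.07763e+06 = 9.959 → 10 coils

10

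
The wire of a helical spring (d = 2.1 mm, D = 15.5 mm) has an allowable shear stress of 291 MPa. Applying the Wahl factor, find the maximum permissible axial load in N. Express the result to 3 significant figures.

C = D/d = 15.5/2.1 = 7.3810
K_W = (4C−1)/(4C−4) + 0.615/C = 28.524/25.524 + 0.0833 = 1.2009
τ_max = K·8FD/(πd³) → F_max = τ_allow·πd³/(8DK)
F_max = 291·π·2.1³/(8·15.5·1.2009) = 8466.4/148.91 = 56.857 N

56.9 N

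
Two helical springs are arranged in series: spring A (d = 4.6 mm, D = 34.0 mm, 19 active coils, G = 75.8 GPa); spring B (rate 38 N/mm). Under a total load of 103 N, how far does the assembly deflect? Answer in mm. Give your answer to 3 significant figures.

20.8 mm

k_A = Gd⁴/(8D³N_a) = (75.8×10³)(4.6⁴)/(8·34.0³·19) = 5.6809 N/mm
Series: 1/k_eq = 1/5.6809 + 1/38 = 0.20234; k_eq = 4.9421 N/mm
δ = F/k_eq = 103/4.9421 = 20.841 mm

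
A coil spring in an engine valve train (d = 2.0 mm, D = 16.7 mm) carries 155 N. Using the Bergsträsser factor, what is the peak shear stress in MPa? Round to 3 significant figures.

959 MPa

Spring index C = D/d = 16.7/2.0 = 8.3500
K_B = (4C+2)/(4C−3) = 35.400/30.400 = 1.1645
τ₀ = 8FD/(πd³) = 8·155·16.7/(π·2.0³) = 20708/25.133 = 823.95 MPa
τ_max = K·τ₀ = 1.1645 × 823.95 = 959.46 MPa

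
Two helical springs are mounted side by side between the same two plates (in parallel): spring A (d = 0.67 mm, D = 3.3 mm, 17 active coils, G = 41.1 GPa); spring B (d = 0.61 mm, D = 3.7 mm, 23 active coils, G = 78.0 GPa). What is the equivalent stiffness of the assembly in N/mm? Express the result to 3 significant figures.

2.85 N/mm

k_A = Gd⁴/(8D³N_a) = (41.1×10³)(0.67⁴)/(8·3.3³·17) = 1.6946 N/mm
k_B = Gd⁴/(8D³N_a) = (78.0×10³)(0.61⁴)/(8·3.7³·23) = 1.1588 N/mm
Parallel: k_eq = 1.6946 + 1.1588 = 2.8533 N/mm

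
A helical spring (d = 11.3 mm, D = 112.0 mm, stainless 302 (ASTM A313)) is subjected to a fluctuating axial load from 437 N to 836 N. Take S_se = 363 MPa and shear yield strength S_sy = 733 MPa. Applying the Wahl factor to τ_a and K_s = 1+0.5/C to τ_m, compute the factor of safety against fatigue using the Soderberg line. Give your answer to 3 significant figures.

3.28

C = D/d = 112.0/11.3 = 9.9115; K_W = (4C−1)/(4C−4)+0.615/C = 1.1462; K_s = 1+0.5/C = 1.0504
F_a = (F_max−F_min)/2 = 199.5 N; F_m = (F_max+F_min)/2 = 636.5 N
τ_a = K_W·8F_aD/(πd³) = 1.1462 × 39.434 = 45.199 MPa
τ_m = K_s·8F_mD/(πd³) = 1.0504 × 125.81 = 132.16 MPa
Soderberg: 1/n_f = τ_a/S_se + τ_m/S_sy = 45.199/363 + 132.16/733 = 0.12452 + 0.18030 = 0.30481
n_f = 1/0.30481 = 3.281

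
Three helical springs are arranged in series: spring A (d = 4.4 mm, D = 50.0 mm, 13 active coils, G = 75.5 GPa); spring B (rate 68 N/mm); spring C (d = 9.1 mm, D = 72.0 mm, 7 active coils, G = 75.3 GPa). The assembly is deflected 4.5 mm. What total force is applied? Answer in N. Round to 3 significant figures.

8.75 N

k_A = Gd⁴/(8D³N_a) = (75.5×10³)(4.4⁴)/(8·50.0³·13) = 2.1768 N/mm
k_C = Gd⁴/(8D³N_a) = (75.3×10³)(9.1⁴)/(8·72.0³·7) = 24.704 N/mm
Series: 1/k_eq = 1/2.1768 + 1/68 + 1/24.704 = 0.51458; k_eq = 1.9433 N/mm
F = k_eq·δ = 1.9433·4.5 = 8.745 N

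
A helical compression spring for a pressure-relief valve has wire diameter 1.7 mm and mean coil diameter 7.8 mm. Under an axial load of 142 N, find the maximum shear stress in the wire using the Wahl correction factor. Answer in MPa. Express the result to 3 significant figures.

771 MPa

Spring index C = D/d = 7.8/1.7 = 4.5882
K_W = (4C−1)/(4C−4) + 0.615/C = 17.353/14.353 + 0.1340 = 1.3431
τ₀ = 8FD/(πd³) = 8·142·7.8/(π·1.7³) = 8860.8/15.435 = 574.09 MPa
τ_max = K·τ₀ = 1.3431 × 574.09 = 771.03 MPa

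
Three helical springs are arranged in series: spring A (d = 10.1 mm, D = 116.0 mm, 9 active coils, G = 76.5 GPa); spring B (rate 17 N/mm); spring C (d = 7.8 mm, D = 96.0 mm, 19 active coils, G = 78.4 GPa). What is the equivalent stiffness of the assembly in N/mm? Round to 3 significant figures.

1.51 N/mm

k_A = Gd⁴/(8D³N_a) = (76.5×10³)(10.1⁴)/(8·116.0³·9) = 7.0834 N/mm
k_C = Gd⁴/(8D³N_a) = (78.4×10³)(7.8⁴)/(8·96.0³·19) = 2.1579 N/mm
Series: 1/k_eq = 1/7.0834 + 1/17 + 1/2.1579 = 0.66341; k_eq = 1.5074 N/mm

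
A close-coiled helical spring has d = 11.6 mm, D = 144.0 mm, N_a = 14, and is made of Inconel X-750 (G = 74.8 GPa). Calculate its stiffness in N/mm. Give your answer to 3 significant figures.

k = Gd⁴/(8D³N_a) = (74.8×10³ × 11.6⁴) / (8 × 144.0³ × 14)
  = 1.35436e+09 / 3.3443e+08 = 4.0497 N/mm

4.05 N/mm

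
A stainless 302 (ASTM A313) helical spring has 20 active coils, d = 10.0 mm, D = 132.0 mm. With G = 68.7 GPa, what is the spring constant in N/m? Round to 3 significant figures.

1870 N/m

k = Gd⁴/(8D³N_a) = (68.7×10³ × 10.0⁴) / (8 × 132.0³ × 20)
  = 6.87e+08 / 3.67995e+08 = 1.8669 N/mm = 1866.9 N/m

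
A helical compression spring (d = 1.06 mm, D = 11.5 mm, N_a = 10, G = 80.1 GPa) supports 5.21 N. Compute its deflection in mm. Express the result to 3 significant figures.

6.27 mm

k = Gd⁴/(8D³N_a) = (80.1×10³)(1.06⁴)/(8·11.5³·10) = 0.83114 N/mm
δ = F/k = 5.21 / 0.83114 = 6.2685 mm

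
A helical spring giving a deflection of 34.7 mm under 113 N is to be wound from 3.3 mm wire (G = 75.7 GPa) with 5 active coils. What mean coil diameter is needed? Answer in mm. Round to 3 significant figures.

Required rate k = F/δ = 113/34.7 = 3.2565 N/mm
D = (Gd⁴/(8N_a·k))^(1/3) = (75.7×10³·3.3⁴/(8·5·3.2565))^(1/3)
  = (68919.6)^(1/3) = 40.9997 mm

41.0 mm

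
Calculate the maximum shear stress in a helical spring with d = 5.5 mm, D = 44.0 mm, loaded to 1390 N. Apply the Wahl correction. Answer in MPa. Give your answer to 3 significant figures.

Spring index C = D/d = 44.0/5.5 = 8.0000
K_W = (4C−1)/(4C−4) + 0.615/C = 31.000/28.000 + 0.0769 = 1.1840
τ₀ = 8FD/(πd³) = 8·1390·44.0/(π·5.5³) = 489280/522.68 = 936.09 MPa
τ_max = K·τ₀ = 1.1840 × 936.09 = 1108.4 MPa

1110 MPa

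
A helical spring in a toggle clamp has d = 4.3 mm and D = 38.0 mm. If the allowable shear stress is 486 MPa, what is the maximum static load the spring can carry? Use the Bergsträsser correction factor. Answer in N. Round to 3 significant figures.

C = D/d = 38.0/4.3 = 8.8372
K_B = (4C+2)/(4C−3) = 37.349/32.349 = 1.1546
τ_max = K·8FD/(πd³) → F_max = τ_allow·πd³/(8DK)
F_max = 486·π·4.3³/(8·38.0·1.1546) = 1.2139e+05/350.99 = 345.86 N

346 N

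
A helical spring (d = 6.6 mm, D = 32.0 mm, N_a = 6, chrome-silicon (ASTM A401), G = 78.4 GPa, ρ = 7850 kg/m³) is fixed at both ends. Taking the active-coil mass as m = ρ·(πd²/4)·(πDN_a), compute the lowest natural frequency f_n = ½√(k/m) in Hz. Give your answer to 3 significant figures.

k = Gd⁴/(8D³N_a) = (78.4×10³)(6.6⁴)/(8·32.0³·6) = 94.58 N/mm = 94580 N/m
Wire length L = πDN_a = π·32.0·6 = 603.19 mm
m = ρ·(πd²/4)·L = 7850 × 34.212×10⁻⁶ m² × 0.60319 m = 0.16199 kg
f_n = ½√(k/m) = 0.5·√(94580/0.16199) = 0.5·√(5.8385e+05) = 382.05 Hz

382 Hz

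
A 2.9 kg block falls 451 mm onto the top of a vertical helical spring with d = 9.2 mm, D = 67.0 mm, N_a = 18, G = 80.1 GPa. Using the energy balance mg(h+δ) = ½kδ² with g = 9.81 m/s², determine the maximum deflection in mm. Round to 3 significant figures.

46.2 mm

k = Gd⁴/(8D³N_a) = (80.1×10³)(9.2⁴)/(8·67.0³·18) = 13.249 N/mm
W = mg = 2.9 × 9.81 = 28.449 N
½kδ² − Wδ − Wh = 0 → δ = (W + √(W² + 2kWh))/k
δ = (28.449 + √(809.35 + 339993))/13.249 = (28.449 + 583.78)/13.249 = 46.208 mm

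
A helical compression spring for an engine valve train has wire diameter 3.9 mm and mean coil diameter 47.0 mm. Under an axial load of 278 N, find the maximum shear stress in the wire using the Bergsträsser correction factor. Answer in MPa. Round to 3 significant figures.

623 MPa

Spring index C = D/d = 47.0/3.9 = 12.0513
K_B = (4C+2)/(4C−3) = 50.205/45.205 = 1.1106
τ₀ = 8FD/(πd³) = 8·278·47.0/(π·3.9³) = 104528/186.36 = 560.9 MPa
τ_max = K·τ₀ = 1.1106 × 560.9 = 622.94 MPa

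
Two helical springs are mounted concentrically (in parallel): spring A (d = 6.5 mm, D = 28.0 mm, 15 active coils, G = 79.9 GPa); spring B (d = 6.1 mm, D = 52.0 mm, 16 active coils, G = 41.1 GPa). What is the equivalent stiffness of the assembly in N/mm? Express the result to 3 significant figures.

k_A = Gd⁴/(8D³N_a) = (79.9×10³)(6.5⁴)/(8·28.0³·15) = 54.143 N/mm
k_B = Gd⁴/(8D³N_a) = (41.1×10³)(6.1⁴)/(8·52.0³·16) = 3.1618 N/mm
Parallel: k_eq = 54.143 + 3.1618 = 57.305 N/mm

57.3 N/mm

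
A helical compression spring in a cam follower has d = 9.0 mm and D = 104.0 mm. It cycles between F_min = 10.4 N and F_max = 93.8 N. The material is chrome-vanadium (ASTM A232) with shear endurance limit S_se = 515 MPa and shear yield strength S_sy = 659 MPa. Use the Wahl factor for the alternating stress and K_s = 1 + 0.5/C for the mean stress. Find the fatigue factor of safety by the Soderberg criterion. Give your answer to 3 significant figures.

C = D/d = 104.0/9.0 = 11.5556; K_W = (4C−1)/(4C−4)+0.615/C = 1.1243; K_s = 1+0.5/C = 1.0433
F_a = (F_max−F_min)/2 = 41.7 N; F_m = (F_max+F_min)/2 = 52.1 N
τ_a = K_W·8F_aD/(πd³) = 1.1243 × 15.149 = 17.032 MPa
τ_m = K_s·8F_mD/(πd³) = 1.0433 × 18.927 = 19.746 MPa
Soderberg: 1/n_f = τ_a/S_se + τ_m/S_sy = 17.032/515 + 19.746/659 = 0.03307 + 0.02996 = 0.063035
n_f = 1/0.063035 = 15.86

15.9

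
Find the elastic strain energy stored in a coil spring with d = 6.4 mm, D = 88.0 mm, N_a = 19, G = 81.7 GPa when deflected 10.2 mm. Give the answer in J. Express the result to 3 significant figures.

0.0688 J

k = Gd⁴/(8D³N_a) = (81.7×10³)(6.4⁴)/(8·88.0³·19) = 1.3233 N/mm
U = ½kδ² = 0.5 × 1.3233 × 10.2² = 68.837 N·mm = 0.068837 J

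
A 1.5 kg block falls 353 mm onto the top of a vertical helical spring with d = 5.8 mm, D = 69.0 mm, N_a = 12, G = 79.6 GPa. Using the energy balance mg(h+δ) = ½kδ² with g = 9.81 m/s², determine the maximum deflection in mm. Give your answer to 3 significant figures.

k = Gd⁴/(8D³N_a) = (79.6×10³)(5.8⁴)/(8·69.0³·12) = 2.8563 N/mm
W = mg = 1.5 × 9.81 = 14.715 N
½kδ² − Wδ − Wh = 0 → δ = (W + √(W² + 2kWh))/k
δ = (14.715 + √(216.53 + 29673.7))/2.8563 = (14.715 + 172.89)/2.8563 = 65.68 mm

65.7 mm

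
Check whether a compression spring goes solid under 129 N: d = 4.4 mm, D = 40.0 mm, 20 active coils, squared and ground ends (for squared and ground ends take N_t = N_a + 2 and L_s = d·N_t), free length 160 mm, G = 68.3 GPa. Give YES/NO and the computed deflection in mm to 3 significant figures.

k = Gd⁴/(8D³N_a) = (68.3×10³)(4.4⁴)/(8·40.0³·20) = 2.5 N/mm
N_t = 22; L_s = 4.4·22 = 96.8 mm; δ_solid = L₀ − L_s = 160 − 96.8 = 63.2 mm
δ = F/k = 129/2.5 = 51.601 mm
δ < δ_solid → spring does not go solid

NO, δ = 51.6 mm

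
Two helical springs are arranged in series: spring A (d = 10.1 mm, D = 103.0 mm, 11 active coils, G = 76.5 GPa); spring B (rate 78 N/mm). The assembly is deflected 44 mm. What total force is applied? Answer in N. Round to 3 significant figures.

k_A = Gd⁴/(8D³N_a) = (76.5×10³)(10.1⁴)/(8·103.0³·11) = 8.2785 N/mm
Series: 1/k_eq = 1/8.2785 + 1/78 = 0.13362; k_eq = 7.4842 N/mm
F = k_eq·δ = 7.4842·44 = 329.3 N

329 N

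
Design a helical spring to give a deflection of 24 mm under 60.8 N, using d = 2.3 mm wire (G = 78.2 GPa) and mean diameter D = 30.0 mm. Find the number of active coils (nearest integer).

4

Required rate k = F/δ = 60.8/24 = 2.5333 N/mm
N_a = Gd⁴/(8D³k) = (78.2×10³ × 2.3⁴)/(8 × 30.0³ × 2.5333)
    = 2.18836e+06 / 547200 = 3.999 → 4 coils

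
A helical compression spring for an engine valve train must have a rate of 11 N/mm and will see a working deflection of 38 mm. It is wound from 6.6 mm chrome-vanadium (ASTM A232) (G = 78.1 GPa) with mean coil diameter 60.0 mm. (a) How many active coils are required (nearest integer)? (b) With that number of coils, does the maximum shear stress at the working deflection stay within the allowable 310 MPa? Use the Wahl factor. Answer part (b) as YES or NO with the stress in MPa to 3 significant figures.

(a) 8 coils; (b) YES, τ_max = 251 MPa

N_a = Gd⁴/(8D³k) = (78.1×10³)(6.6⁴)/(8·60.0³·11) = 7.796 → N_a = 8
Actual rate k = Gd⁴/(8D³·8) = 10.72 N/mm
Working load F = kδ = 10.72·38 = 407.36 N
C = 60.0/6.6 = 9.0909; K_W = (4C−1)/(4C−4)+0.615/C = 1.1603
τ_max = K_W·8FD/(πd³) = 1.1603·216.49 = 251.2 MPa
τ_max ≤ 310 MPa → acceptable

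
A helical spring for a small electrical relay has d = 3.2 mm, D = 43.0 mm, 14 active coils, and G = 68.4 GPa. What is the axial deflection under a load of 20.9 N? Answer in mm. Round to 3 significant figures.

k = Gd⁴/(8D³N_a) = (68.4×10³)(3.2⁴)/(8·43.0³·14) = 0.80544 N/mm
δ = F/k = 20.9 / 0.80544 = 25.949 mm

25.9 mm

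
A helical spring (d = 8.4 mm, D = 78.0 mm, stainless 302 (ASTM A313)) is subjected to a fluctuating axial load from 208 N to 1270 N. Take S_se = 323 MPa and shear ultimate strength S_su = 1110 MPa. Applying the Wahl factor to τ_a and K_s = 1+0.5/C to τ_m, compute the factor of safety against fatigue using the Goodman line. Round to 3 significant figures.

1.15

C = D/d = 78.0/8.4 = 9.2857; K_W = (4C−1)/(4C−4)+0.615/C = 1.1567; K_s = 1+0.5/C = 1.0538
F_a = (F_max−F_min)/2 = 531 N; F_m = (F_max+F_min)/2 = 739 N
τ_a = K_W·8F_aD/(πd³) = 1.1567 × 177.95 = 205.84 MPa
τ_m = K_s·8F_mD/(πd³) = 1.0538 × 247.65 = 260.99 MPa
Goodman: 1/n_f = τ_a/S_se + τ_m/S_su = 205.84/323 + 260.99/1110 = 0.63728 + 0.23512 = 0.8724
n_f = 1/0.8724 = 1.146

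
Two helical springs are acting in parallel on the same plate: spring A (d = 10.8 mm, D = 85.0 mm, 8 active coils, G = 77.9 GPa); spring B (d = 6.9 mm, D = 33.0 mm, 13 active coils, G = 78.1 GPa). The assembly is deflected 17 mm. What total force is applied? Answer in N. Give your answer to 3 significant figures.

1260 N

k_A = Gd⁴/(8D³N_a) = (77.9×10³)(10.8⁴)/(8·85.0³·8) = 26.965 N/mm
k_B = Gd⁴/(8D³N_a) = (78.1×10³)(6.9⁴)/(8·33.0³·13) = 47.367 N/mm
Parallel: k_eq = 26.965 + 47.367 = 74.331 N/mm
F = k_eq·δ = 74.331·17 = 1263.6 N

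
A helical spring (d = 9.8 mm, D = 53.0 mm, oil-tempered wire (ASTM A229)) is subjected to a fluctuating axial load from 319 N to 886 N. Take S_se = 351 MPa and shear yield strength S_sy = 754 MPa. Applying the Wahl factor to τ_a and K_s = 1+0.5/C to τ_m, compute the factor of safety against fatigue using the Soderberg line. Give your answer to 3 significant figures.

3.65

C = D/d = 53.0/9.8 = 5.4082; K_W = (4C−1)/(4C−4)+0.615/C = 1.2839; K_s = 1+0.5/C = 1.0925
F_a = (F_max−F_min)/2 = 283.5 N; F_m = (F_max+F_min)/2 = 602.5 N
τ_a = K_W·8F_aD/(πd³) = 1.2839 × 40.653 = 52.192 MPa
τ_m = K_s·8F_mD/(πd³) = 1.0925 × 86.396 = 94.384 MPa
Soderberg: 1/n_f = τ_a/S_se + τ_m/S_sy = 52.192/351 + 94.384/754 = 0.14870 + 0.12518 = 0.27387
n_f = 1/0.27387 = 3.651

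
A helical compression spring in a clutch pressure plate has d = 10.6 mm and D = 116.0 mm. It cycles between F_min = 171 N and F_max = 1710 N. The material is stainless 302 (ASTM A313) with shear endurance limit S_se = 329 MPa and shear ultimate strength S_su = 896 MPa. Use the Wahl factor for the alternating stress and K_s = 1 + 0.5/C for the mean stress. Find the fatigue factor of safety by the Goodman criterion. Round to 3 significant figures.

C = D/d = 116.0/10.6 = 10.9434; K_W = (4C−1)/(4C−4)+0.615/C = 1.1316; K_s = 1+0.5/C = 1.0457
F_a = (F_max−F_min)/2 = 769.5 N; F_m = (F_max+F_min)/2 = 940.5 N
τ_a = K_W·8F_aD/(πd³) = 1.1316 × 190.85 = 215.97 MPa
τ_m = K_s·8F_mD/(πd³) = 1.0457 × 233.26 = 243.92 MPa
Goodman: 1/n_f = τ_a/S_se + τ_m/S_su = 215.97/329 + 243.92/896 = 0.65644 + 0.27223 = 0.92867
n_f = 1/0.92867 = 1.077

1.08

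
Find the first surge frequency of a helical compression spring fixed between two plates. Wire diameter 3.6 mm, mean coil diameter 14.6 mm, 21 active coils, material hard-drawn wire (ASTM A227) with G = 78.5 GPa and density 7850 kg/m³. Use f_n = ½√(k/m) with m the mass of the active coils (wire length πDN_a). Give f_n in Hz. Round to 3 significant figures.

286 Hz

k = Gd⁴/(8D³N_a) = (78.5×10³)(3.6⁴)/(8·14.6³·21) = 25.218 N/mm = 25218 N/m
Wire length L = πDN_a = π·14.6·21 = 963.21 mm
m = ρ·(πd²/4)·L = 7850 × 10.179×10⁻⁶ m² × 0.96321 m = 0.076964 kg
f_n = ½√(k/m) = 0.5·√(25218/0.076964) = 0.5·√(3.2766e+05) = 286.21 Hz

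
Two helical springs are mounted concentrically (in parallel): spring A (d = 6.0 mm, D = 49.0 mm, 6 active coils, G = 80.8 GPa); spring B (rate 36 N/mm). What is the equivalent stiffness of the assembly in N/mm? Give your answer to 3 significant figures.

k_A = Gd⁴/(8D³N_a) = (80.8×10³)(6.0⁴)/(8·49.0³·6) = 18.543 N/mm
Parallel: k_eq = 18.543 + 36 = 54.543 N/mm

54.5 N/mm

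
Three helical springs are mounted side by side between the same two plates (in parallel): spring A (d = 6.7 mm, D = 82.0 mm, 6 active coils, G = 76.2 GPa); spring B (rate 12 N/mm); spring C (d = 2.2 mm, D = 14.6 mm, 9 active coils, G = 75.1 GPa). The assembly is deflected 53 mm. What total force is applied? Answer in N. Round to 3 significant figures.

1360 N

k_A = Gd⁴/(8D³N_a) = (76.2×10³)(6.7⁴)/(8·82.0³·6) = 5.8019 N/mm
k_C = Gd⁴/(8D³N_a) = (75.1×10³)(2.2⁴)/(8·14.6³·9) = 7.8513 N/mm
Parallel: k_eq = 5.8019 + 12 + 7.8513 = 25.653 N/mm
F = k_eq·δ = 25.653·53 = 1359.6 N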